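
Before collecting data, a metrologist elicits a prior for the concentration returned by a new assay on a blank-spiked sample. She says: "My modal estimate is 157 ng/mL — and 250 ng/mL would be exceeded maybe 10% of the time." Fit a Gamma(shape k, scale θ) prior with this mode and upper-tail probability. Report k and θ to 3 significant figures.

k ≈ 9.67, θ ≈ 18.1

Gamma(k,θ) with k>1 has mode (k−1)θ, so θ = 157/(k−1).
Need P(X < 250) = 0.9 with θ tied to k this way. Start at k = 2, θ = 157: P(X<250) ≈ 0.473.
Too low — raise k to concentrate. Iterating converges to k ≈ 9.67.
Then θ = 157/(9.67−1) ≈ 18.1.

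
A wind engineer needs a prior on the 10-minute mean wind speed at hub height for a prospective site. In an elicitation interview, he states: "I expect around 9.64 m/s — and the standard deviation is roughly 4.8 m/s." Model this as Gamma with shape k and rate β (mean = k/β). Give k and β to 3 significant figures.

For Gamma(k, rate β): mean = k/β, variance = k/β², so CV = 1/√k.
CV = SD/mean = 4.8/9.64 = 0.4979, hence k = 1/CV² = 4.03.
Then β = k/mean = 4.03/9.64 = 0.418.

k ≈ 4.03, β ≈ 0.418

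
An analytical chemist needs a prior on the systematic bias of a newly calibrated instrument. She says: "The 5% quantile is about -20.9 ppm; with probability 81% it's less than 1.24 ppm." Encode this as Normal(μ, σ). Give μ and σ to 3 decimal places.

For Normal(μ,σ), the p-quantile is μ + z_p·σ. Here z_{0.05} = -1.645, z_{0.81} = 0.8779.
So -20.9 = μ − 1.645σ and 1.24 = μ + 0.8779σ.
Subtracting: σ = (1.24 − -20.9)/(0.8779 − (-1.645)) = 8.776.
Then μ = -20.9 − (-1.645)·8.776 = -6.465.

μ = -6.465, σ = 8.776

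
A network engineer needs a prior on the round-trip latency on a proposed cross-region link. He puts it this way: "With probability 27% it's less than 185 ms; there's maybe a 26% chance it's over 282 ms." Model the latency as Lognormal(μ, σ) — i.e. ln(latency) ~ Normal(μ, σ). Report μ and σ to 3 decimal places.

μ ≈ 5.426, σ ≈ 0.336

If T ~ Lognormal(μ,σ) then ln T ~ Normal(μ,σ), so the p-quantile of ln T is μ + z_p·σ.
ln(185) = 5.22 and ln(282) = 5.642; z_{0.27} = -0.6128, z_{0.74} = 0.6433.
σ = (5.642 − 5.22)/(0.6433 − (-0.6128)) = 0.336.
μ = 5.22 − (-0.6128)·0.336 = 5.426.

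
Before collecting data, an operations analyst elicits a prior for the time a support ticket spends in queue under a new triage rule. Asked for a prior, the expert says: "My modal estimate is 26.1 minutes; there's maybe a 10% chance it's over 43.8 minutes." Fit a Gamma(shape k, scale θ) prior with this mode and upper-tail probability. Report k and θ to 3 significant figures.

Gamma(k,θ) with k>1 has mode (k−1)θ, so θ = 26.1/(k−1).
Need P(X < 43.8) = 0.9 with θ tied to k this way. Start at k = 2, θ = 26.1: P(X<43.8) ≈ 0.500.
Too low — raise k to concentrate. Iterating converges to k ≈ 8.05.
Then θ = 26.1/(8.05−1) ≈ 3.7.

k ≈ 8.05, θ ≈ 3.7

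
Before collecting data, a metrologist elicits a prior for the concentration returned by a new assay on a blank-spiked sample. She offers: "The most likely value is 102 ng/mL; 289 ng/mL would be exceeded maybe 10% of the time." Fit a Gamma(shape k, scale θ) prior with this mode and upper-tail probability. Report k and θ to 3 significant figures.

k ≈ 2.76, θ ≈ 57.9

Gamma(k,θ) with k>1 has mode (k−1)θ, so θ = 102/(k−1).
Need P(X < 289) = 0.9 with θ tied to k this way. Start at k = 2, θ = 102: P(X<289) ≈ 0.775.
Too low — raise k to concentrate. Iterating converges to k ≈ 2.76.
Then θ = 102/(2.76−1) ≈ 57.9.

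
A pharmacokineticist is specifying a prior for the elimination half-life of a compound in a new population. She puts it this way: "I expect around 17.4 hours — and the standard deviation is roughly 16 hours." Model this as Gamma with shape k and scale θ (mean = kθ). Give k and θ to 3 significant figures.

k ≈ 1.18, θ ≈ 14.7

For Gamma(k, scale θ): mean = kθ, variance = kθ², so CV = 1/√k.
CV = SD/mean = 16/17.4 = 0.9195, hence k = 1/CV² = 1.18.
Then θ = mean/k = 17.4/1.18 = 14.7.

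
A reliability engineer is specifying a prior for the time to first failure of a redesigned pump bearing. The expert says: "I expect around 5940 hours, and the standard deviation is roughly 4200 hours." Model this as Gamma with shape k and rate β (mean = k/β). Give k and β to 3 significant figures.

For Gamma(k, rate β): mean = k/β, variance = k/β², so CV = 1/√k.
CV = SD/mean = 4200/5940 = 0.7071, hence k = 1/CV² = 2.
Then β = k/mean = 2/5940 = 0.000337.

k ≈ 2, β ≈ 0.000337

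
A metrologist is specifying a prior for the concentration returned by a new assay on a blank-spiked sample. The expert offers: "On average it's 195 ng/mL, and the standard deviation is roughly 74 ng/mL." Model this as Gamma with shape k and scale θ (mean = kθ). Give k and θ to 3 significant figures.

For Gamma(k, scale θ): mean = kθ, variance = kθ², so CV = 1/√k.
CV = SD/mean = 74/195 = 0.3795, hence k = 1/CV² = 6.94.
Then θ = mean/k = 195/6.94 = 28.1.

k ≈ 6.94, θ ≈ 28.1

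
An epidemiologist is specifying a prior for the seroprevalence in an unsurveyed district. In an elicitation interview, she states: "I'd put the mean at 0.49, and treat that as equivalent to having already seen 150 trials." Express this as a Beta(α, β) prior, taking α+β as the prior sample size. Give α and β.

Under the effective-sample-size interpretation, Beta(α, β) has prior mean α/(α+β) and prior sample size α+β.
So α+β = 150 and α/(α+β) = 0.49, giving α = 0.49·150 = 73.5 and β = 150 − 73.5 = 76.5.

α = 73.5, β = 76.5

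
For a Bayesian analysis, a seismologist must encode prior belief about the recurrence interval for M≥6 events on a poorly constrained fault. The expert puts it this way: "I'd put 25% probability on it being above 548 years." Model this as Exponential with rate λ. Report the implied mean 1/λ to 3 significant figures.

mean ≈ 395 years

P(T > 548.0) = e^(−λ·548.0) = 0.25, so λ = −ln(0.25)/548.0 = 0.00253.
Mean = 1/λ = 395 years.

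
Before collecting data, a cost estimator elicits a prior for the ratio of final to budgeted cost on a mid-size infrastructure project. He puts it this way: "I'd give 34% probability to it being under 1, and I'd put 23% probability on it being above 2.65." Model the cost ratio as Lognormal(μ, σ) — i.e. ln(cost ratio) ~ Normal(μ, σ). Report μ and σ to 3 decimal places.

If T ~ Lognormal(μ,σ) then ln T ~ Normal(μ,σ), so the p-quantile of ln T is μ + z_p·σ.
ln(1) = 0 and ln(2.65) = 0.9746; z_{0.34} = -0.4125, z_{0.77} = 0.7388.
σ = (0.9746 − 0)/(0.7388 − (-0.4125)) = 0.846.
μ = 0 − (-0.4125)·0.846 = 0.349.

μ ≈ 0.349, σ ≈ 0.846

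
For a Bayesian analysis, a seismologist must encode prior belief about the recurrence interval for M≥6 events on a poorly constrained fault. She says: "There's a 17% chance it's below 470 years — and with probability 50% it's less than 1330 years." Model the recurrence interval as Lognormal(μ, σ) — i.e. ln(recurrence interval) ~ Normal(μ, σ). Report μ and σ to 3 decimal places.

μ ≈ 7.193, σ ≈ 1.090

If T ~ Lognormal(μ,σ) then ln T ~ Normal(μ,σ), so the p-quantile of ln T is μ + z_p·σ.
ln(470) = 6.153 and ln(1330) = 7.193; z_{0.17} = -0.9542, z_{0.5} = 0.
σ = (7.193 − 6.153)/(0 − (-0.9542)) = 1.090.
μ = 6.153 − (-0.9542)·1.090 = 7.193.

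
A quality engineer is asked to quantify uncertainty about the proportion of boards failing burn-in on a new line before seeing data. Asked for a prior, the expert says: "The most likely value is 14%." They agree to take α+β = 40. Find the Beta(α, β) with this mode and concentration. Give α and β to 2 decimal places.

For α,β > 1 the Beta mode is (α−1)/(α+β−2). With α+β = 40, the mode is (α−1)/38.
Set (α−1)/38 = 0.14 → α = 1 + 0.14·38 = 6.32.
β = 40 − α = 33.68.

α = 6.32, β = 33.68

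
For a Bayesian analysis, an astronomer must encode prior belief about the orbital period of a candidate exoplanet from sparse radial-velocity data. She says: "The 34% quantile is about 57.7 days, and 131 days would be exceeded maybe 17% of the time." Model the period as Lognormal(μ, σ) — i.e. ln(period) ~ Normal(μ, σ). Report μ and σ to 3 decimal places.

If T ~ Lognormal(μ,σ) then ln T ~ Normal(μ,σ), so the p-quantile of ln T is μ + z_p·σ.
ln(57.7) = 4.055 and ln(131) = 4.875; z_{0.34} = -0.4125, z_{0.83} = 0.9542.
σ = (4.875 − 4.055)/(0.9542 − (-0.4125)) = 0.600.
μ = 4.055 − (-0.4125)·0.600 = 4.303.

μ ≈ 4.303, σ ≈ 0.600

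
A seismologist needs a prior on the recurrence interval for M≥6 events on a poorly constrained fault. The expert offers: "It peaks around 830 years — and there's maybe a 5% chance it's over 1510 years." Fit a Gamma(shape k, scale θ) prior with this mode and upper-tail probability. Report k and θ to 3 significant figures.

k ≈ 8.78, θ ≈ 107

Gamma(k,θ) with k>1 has mode (k−1)θ, so θ = 830/(k−1).
Need P(X < 1510) = 0.95 with θ tied to k this way. Start at k = 2, θ = 830: P(X<1510) ≈ 0.543.
Too low — raise k to concentrate. Iterating converges to k ≈ 8.78.
Then θ = 830/(8.78−1) ≈ 107.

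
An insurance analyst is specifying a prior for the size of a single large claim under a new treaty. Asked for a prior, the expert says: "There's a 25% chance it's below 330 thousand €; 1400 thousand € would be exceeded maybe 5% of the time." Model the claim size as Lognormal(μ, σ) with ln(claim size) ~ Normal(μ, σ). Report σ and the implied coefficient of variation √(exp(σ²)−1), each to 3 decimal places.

σ ≈ 0.623, CV ≈ 0.689

If T ~ Lognormal(μ,σ) then ln T ~ Normal(μ,σ), so the p-quantile of ln T is μ + z_p·σ.
ln(330) = 5.799 and ln(1400) = 7.244; z_{0.25} = -0.6745, z_{0.95} = 1.645.
σ = (7.244 − 5.799)/(1.645 − (-0.6745)) = 0.623.
μ = 5.799 − (-0.6745)·0.623 = 6.219.
CV = √(exp(σ²)−1) = √(exp(0.3882)−1) = 0.689.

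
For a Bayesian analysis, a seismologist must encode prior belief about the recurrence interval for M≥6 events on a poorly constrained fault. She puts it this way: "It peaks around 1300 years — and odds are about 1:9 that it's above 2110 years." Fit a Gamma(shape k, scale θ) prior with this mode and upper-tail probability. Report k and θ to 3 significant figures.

Gamma(k,θ) with k>1 has mode (k−1)θ, so θ = 1300/(k−1).
Need P(X < 2110) = 0.9 with θ tied to k this way. Start at k = 2, θ = 1300: P(X<2110) ≈ 0.482.
Too low — raise k to concentrate. Iterating converges to k ≈ 9.02.
Then θ = 1300/(9.02−1) ≈ 162.

k ≈ 9.02, θ ≈ 162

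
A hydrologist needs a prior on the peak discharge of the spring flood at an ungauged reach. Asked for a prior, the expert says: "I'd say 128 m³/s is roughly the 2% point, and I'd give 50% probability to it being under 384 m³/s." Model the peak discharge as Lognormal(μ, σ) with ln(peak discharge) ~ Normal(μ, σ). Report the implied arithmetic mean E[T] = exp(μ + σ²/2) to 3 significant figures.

E[T] ≈ 443 m³/s

If T ~ Lognormal(μ,σ) then ln T ~ Normal(μ,σ), so the p-quantile of ln T is μ + z_p·σ.
ln(128) = 4.852 and ln(384) = 5.951; z_{0.02} = -2.054, z_{0.5} = 0.
σ = (5.951 − 4.852)/(0 − (-2.054)) = 0.535.
μ = 4.852 − (-2.054)·0.535 = 5.951.
E[T] = exp(μ + σ²/2) = exp(5.951 + 0.1431) = 443 m³/s.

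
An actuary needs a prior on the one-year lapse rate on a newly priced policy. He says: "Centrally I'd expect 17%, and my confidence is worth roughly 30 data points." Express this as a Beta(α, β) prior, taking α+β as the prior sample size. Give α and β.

α = 5.1, β = 24.9

Under the effective-sample-size interpretation, Beta(α, β) has prior mean α/(α+β) and prior sample size α+β.
So α+β = 30 and α/(α+β) = 0.17, giving α = 0.17·30 = 5.1 and β = 30 − 5.1 = 24.9.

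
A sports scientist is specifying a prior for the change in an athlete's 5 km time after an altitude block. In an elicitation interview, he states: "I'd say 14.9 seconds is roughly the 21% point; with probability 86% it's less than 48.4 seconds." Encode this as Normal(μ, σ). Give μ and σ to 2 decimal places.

μ = 29.22, σ = 17.76

The p-quantile of Normal(μ,σ) is μ + z_p·σ, with z_{0.21} = -0.8064 and z_{0.86} = 1.08.
Eliminate σ: μ = (z₂·x₁ − z₁·x₂)/(z₂ − z₁) = (1.08·14.9 − (-0.8064)·48.4)/1.887 = 29.22.
Then σ = (x₂ − x₁)/(z₂ − z₁) = (48.4 − 14.9)/1.887 = 17.76.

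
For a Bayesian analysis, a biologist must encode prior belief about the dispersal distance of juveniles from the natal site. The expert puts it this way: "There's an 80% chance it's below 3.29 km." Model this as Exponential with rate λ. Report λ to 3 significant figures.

P(T < 3.29) = 1 − e^(−λ·3.29) = 0.8, so λ = −ln(1−0.8)/3.29 = −ln(0.2)/3.29 = 0.489.

λ ≈ 0.489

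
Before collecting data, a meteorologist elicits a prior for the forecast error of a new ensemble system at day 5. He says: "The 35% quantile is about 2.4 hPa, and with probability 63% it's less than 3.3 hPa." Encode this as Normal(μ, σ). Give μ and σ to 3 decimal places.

The p-quantile of Normal(μ,σ) is μ + z_p·σ, with z_{0.35} = -0.3853 and z_{0.63} = 0.3319.
Eliminate σ: μ = (z₂·x₁ − z₁·x₂)/(z₂ − z₁) = (0.3319·2.4 − (-0.3853)·3.3)/0.7172 = 2.884.
Then σ = (x₂ − x₁)/(z₂ − z₁) = (3.3 − 2.4)/0.7172 = 1.255.

μ = 2.884, σ = 1.255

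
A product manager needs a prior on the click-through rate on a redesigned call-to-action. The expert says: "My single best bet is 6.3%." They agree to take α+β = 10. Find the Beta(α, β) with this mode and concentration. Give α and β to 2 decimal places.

α = 1.50, β = 8.50

For α,β > 1 the Beta mode is (α−1)/(α+β−2). With α+β = 10, the mode is (α−1)/8.
Set (α−1)/8 = 0.063 → α = 1 + 0.063·8 = 1.50.
β = 10 − α = 8.50.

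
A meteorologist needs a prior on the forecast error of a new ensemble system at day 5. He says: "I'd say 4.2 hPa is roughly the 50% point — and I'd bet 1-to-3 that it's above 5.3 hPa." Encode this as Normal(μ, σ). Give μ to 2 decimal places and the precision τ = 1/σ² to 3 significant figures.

μ = 4.20, τ = 0.376

For Normal(μ,σ), the p-quantile is μ + z_p·σ. Here z_{0.5} = 0, z_{0.75} = 0.6745.
So 4.2 = μ + 0σ and 5.3 = μ + 0.6745σ.
Subtracting: σ = (5.3 − 4.2)/(0.6745 − (0)) = 1.63.
Then μ = 4.2 − (0)·1.63 = 4.20.
Precision τ = 1/σ² = 1/1.631² = 0.376.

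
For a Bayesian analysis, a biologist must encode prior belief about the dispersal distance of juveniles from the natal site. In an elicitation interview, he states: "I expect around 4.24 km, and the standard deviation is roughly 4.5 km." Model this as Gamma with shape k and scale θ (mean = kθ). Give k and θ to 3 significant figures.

For Gamma(k, scale θ): mean = kθ, variance = kθ², so CV = 1/√k.
CV = SD/mean = 4.5/4.24 = 1.061, hence k = 1/CV² = 0.888.
Then θ = mean/k = 4.24/0.888 = 4.78.

k ≈ 0.888, θ ≈ 4.78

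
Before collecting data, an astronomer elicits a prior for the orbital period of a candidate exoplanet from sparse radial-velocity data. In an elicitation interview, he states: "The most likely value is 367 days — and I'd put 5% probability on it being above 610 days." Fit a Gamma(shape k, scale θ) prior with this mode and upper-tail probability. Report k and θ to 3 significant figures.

k ≈ 11.8, θ ≈ 33.9

Gamma(k,θ) with k>1 has mode (k−1)θ, so θ = 367/(k−1).
Need P(X < 610) = 0.95 with θ tied to k this way. Start at k = 2, θ = 367: P(X<610) ≈ 0.495.
Too low — raise k to concentrate. Iterating converges to k ≈ 11.8.
Then θ = 367/(11.8−1) ≈ 33.9.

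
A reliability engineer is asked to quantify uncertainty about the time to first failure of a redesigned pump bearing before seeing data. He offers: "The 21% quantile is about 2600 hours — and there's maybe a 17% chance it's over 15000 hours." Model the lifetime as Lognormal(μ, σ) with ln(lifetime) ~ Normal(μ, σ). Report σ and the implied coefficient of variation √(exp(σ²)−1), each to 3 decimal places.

σ ≈ 0.995, CV ≈ 1.301

If T ~ Lognormal(μ,σ) then ln T ~ Normal(μ,σ), so the p-quantile of ln T is μ + z_p·σ.
ln(2600) = 7.863 and ln(15000) = 9.616; z_{0.21} = -0.8064, z_{0.83} = 0.9542.
σ = (9.616 − 7.863)/(0.9542 − (-0.8064)) = 0.995.
μ = 7.863 − (-0.8064)·0.995 = 8.666.
CV = √(exp(σ²)−1) = √(exp(0.9909)−1) = 1.301.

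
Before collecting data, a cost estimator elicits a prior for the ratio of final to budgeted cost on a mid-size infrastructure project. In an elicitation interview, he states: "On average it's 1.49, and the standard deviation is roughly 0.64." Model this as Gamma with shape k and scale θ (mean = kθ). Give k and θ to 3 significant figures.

k ≈ 5.42, θ ≈ 0.275

For Gamma(k, scale θ): mean = kθ, variance = kθ², so CV = 1/√k.
CV = SD/mean = 0.64/1.49 = 0.4295, hence k = 1/CV² = 5.42.
Then θ = mean/k = 1.49/5.42 = 0.275.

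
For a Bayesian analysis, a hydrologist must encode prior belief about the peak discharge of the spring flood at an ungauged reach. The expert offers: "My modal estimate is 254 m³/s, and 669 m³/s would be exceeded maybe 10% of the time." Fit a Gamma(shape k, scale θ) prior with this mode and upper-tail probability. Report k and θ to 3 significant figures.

Gamma(k,θ) with k>1 has mode (k−1)θ, so θ = 254/(k−1).
Need P(X < 669) = 0.9 with θ tied to k this way. Start at k = 2, θ = 254: P(X<669) ≈ 0.739.
Too low — raise k to concentrate. Iterating converges to k ≈ 3.04.
Then θ = 254/(3.04−1) ≈ 124.

k ≈ 3.04, θ ≈ 124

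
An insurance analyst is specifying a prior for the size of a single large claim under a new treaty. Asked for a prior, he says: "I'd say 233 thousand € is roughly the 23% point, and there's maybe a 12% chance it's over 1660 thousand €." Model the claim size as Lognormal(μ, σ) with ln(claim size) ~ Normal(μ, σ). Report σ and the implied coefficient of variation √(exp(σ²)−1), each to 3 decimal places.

If T ~ Lognormal(μ,σ) then ln T ~ Normal(μ,σ), so the p-quantile of ln T is μ + z_p·σ.
ln(233) = 5.451 and ln(1660) = 7.415; z_{0.23} = -0.7388, z_{0.88} = 1.175.
σ = (7.415 − 5.451)/(1.175 − (-0.7388)) = 1.026.
μ = 5.451 − (-0.7388)·1.026 = 6.209.
CV = √(exp(σ²)−1) = √(exp(1.0526)−1) = 1.366.

σ ≈ 1.026, CV ≈ 1.366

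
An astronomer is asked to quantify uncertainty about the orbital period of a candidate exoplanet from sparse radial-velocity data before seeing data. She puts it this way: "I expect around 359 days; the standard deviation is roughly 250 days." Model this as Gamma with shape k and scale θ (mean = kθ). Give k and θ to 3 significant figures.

For Gamma(k, scale θ): mean = kθ, variance = kθ², so CV = 1/√k.
CV = SD/mean = 250/359 = 0.6964, hence k = 1/CV² = 2.06.
Then θ = mean/k = 359/2.06 = 174.

k ≈ 2.06, θ ≈ 174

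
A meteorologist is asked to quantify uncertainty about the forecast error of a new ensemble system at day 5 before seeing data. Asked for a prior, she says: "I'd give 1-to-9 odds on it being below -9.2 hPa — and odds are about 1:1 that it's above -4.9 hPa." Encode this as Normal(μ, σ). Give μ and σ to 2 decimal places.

μ = -4.90, σ = 3.36

The p-quantile of Normal(μ,σ) is μ + z_p·σ, with z_{0.1} = -1.282 and z_{0.5} = 0.
Eliminate σ: μ = (z₂·x₁ − z₁·x₂)/(z₂ − z₁) = (0·-9.2 − (-1.282)·-4.9)/1.282 = -4.90.
Then σ = (x₂ − x₁)/(z₂ − z₁) = (-4.9 − -9.2)/1.282 = 3.36.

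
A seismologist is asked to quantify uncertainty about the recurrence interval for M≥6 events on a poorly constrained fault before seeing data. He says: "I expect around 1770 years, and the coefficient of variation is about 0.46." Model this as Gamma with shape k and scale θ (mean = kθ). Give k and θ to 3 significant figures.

For Gamma(k, scale θ): mean = kθ, variance = kθ², so CV = 1/√k.
CV = 0.46, hence k = 1/CV² = 4.73.
Then θ = mean/k = 1770/4.73 = 375.

k ≈ 4.73, θ ≈ 375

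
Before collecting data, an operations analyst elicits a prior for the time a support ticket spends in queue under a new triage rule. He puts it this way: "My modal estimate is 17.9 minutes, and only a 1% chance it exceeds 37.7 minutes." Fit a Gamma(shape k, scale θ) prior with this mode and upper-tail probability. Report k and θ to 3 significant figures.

Gamma(k,θ) with k>1 has mode (k−1)θ, so θ = 17.9/(k−1).
Need P(X < 37.7) = 0.99 with θ tied to k this way. Start at k = 2, θ = 17.9: P(X<37.7) ≈ 0.622.
Too low — raise k to concentrate. Iterating converges to k ≈ 9.77.
Then θ = 17.9/(9.77−1) ≈ 2.04.

k ≈ 9.77, θ ≈ 2.04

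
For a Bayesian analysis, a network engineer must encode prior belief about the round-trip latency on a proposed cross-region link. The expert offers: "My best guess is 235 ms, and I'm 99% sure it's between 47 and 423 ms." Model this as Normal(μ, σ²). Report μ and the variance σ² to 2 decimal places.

μ = 235.00, σ² = 5326.99

A symmetric 99% interval runs μ ± z·σ with z = 2.576.
Half-width = 188, so σ = 188/2.576 = 72.986 and σ² = 5326.99.
μ is the stated best guess, 235.00.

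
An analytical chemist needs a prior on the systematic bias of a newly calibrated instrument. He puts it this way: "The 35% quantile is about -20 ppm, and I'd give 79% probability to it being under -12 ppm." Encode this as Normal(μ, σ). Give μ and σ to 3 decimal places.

μ = -17.413, σ = 6.713

For Normal(μ,σ), the p-quantile is μ + z_p·σ. Here z_{0.35} = -0.3853, z_{0.79} = 0.8064.
So -20 = μ − 0.3853σ and -12 = μ + 0.8064σ.
Subtracting: σ = (-12 − -20)/(0.8064 − (-0.3853)) = 6.713.
Then μ = -20 − (-0.3853)·6.713 = -17.413.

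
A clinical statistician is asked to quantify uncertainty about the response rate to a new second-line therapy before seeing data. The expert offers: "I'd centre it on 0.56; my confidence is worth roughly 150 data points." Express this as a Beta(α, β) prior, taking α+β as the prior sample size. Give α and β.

α = 84, β = 66

Under the effective-sample-size interpretation, Beta(α, β) has prior mean α/(α+β) and prior sample size α+β.
So α+β = 150 and α/(α+β) = 0.56, giving α = 0.56·150 = 84 and β = 150 − 84 = 66.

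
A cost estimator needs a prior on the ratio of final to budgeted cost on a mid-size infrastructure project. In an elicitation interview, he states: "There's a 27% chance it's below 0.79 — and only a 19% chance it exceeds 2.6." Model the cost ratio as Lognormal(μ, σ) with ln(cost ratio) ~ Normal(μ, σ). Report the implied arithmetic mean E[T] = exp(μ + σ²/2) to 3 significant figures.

E[T] ≈ 1.77

If T ~ Lognormal(μ,σ) then ln T ~ Normal(μ,σ), so the p-quantile of ln T is μ + z_p·σ.
ln(0.79) = -0.2357 and ln(2.6) = 0.9555; z_{0.27} = -0.6128, z_{0.81} = 0.8779.
σ = (0.9555 − -0.2357)/(0.8779 − (-0.6128)) = 0.799.
μ = -0.2357 − (-0.6128)·0.799 = 0.254.
E[T] = exp(μ + σ²/2) = exp(0.254 + 0.3193) = 1.77.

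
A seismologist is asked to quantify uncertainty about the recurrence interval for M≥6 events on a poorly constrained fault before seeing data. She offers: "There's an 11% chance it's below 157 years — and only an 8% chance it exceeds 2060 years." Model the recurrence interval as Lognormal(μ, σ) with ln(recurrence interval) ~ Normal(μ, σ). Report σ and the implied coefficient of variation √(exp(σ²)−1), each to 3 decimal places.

If T ~ Lognormal(μ,σ) then ln T ~ Normal(μ,σ), so the p-quantile of ln T is μ + z_p·σ.
ln(157) = 5.056 and ln(2060) = 7.63; z_{0.11} = -1.227, z_{0.92} = 1.405.
σ = (7.63 − 5.056)/(1.405 − (-1.227)) = 0.978.
μ = 5.056 − (-1.227)·0.978 = 6.256.
CV = √(exp(σ²)−1) = √(exp(0.9569)−1) = 1.266.

σ ≈ 0.978, CV ≈ 1.266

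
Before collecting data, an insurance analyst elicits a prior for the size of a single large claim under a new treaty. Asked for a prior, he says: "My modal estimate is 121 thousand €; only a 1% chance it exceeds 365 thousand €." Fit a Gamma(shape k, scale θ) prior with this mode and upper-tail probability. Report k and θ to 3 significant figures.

Gamma(k,θ) with k>1 has mode (k−1)θ, so θ = 121/(k−1).
Need P(X < 365) = 0.99 with θ tied to k this way. Start at k = 2, θ = 121: P(X<365) ≈ 0.803.
Too low — raise k to concentrate. Iterating converges to k ≈ 4.69.
Then θ = 121/(4.69−1) ≈ 32.8.

k ≈ 4.69, θ ≈ 32.8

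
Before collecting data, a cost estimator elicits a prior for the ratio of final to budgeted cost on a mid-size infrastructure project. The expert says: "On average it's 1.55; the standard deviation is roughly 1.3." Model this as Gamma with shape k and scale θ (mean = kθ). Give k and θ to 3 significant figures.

For Gamma(k, scale θ): mean = kθ, variance = kθ², so CV = 1/√k.
CV = SD/mean = 1.3/1.55 = 0.8387, hence k = 1/CV² = 1.42.
Then θ = mean/k = 1.55/1.42 = 1.09.

k ≈ 1.42, θ ≈ 1.09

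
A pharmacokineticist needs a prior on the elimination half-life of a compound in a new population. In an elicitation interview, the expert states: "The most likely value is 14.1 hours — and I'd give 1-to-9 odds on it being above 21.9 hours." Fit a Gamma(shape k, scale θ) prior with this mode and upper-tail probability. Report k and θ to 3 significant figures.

Gamma(k,θ) with k>1 has mode (k−1)θ, so θ = 14.1/(k−1).
Need P(X < 21.9) = 0.9 with θ tied to k this way. Start at k = 2, θ = 14.1: P(X<21.9) ≈ 0.460.
Too low — raise k to concentrate. Iterating converges to k ≈ 10.6.
Then θ = 14.1/(10.6−1) ≈ 1.46.

k ≈ 10.6, θ ≈ 1.46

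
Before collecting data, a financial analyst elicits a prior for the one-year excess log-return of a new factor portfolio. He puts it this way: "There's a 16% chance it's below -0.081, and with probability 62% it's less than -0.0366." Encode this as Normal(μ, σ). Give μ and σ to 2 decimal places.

The p-quantile of Normal(μ,σ) is μ + z_p·σ, with z_{0.16} = -0.9945 and z_{0.62} = 0.3055.
Eliminate σ: μ = (z₂·x₁ − z₁·x₂)/(z₂ − z₁) = (0.3055·-0.081 − (-0.9945)·-0.0366)/1.3 = -0.05.
Then σ = (x₂ − x₁)/(z₂ − z₁) = (-0.0366 − -0.081)/1.3 = 0.03.

μ = -0.05, σ = 0.03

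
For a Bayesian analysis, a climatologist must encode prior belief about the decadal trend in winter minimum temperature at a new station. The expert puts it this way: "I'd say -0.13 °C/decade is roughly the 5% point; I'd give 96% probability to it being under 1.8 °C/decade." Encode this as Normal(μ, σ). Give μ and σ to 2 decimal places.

For Normal(μ,σ), the p-quantile is μ + z_p·σ. Here z_{0.05} = -1.645, z_{0.96} = 1.751.
So -0.13 = μ − 1.645σ and 1.8 = μ + 1.751σ.
Subtracting: σ = (1.8 − -0.13)/(1.751 − (-1.645)) = 0.57.
Then μ = -0.13 − (-1.645)·0.57 = 0.80.

μ = 0.80, σ = 0.57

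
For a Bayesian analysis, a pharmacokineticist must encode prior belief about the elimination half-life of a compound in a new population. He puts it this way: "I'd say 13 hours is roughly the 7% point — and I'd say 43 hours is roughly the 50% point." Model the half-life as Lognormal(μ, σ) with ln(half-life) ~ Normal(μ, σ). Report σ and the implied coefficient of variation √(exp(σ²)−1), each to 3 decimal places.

σ ≈ 0.811, CV ≈ 0.964

If T ~ Lognormal(μ,σ) then ln T ~ Normal(μ,σ), so the p-quantile of ln T is μ + z_p·σ.
ln(13) = 2.565 and ln(43) = 3.761; z_{0.07} = -1.476, z_{0.5} = 0.
σ = (3.761 − 2.565)/(0 − (-1.476)) = 0.811.
μ = 2.565 − (-1.476)·0.811 = 3.761.
CV = √(exp(σ²)−1) = √(exp(0.6570)−1) = 0.964.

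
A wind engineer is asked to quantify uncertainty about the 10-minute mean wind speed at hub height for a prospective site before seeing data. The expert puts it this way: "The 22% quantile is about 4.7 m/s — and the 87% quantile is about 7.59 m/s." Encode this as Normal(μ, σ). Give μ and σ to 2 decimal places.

For Normal(μ,σ), the p-quantile is μ + z_p·σ. Here z_{0.22} = -0.7722, z_{0.87} = 1.126.
So 4.7 = μ − 0.7722σ and 7.59 = μ + 1.126σ.
Subtracting: σ = (7.59 − 4.7)/(1.126 − (-0.7722)) = 1.52.
Then μ = 4.7 − (-0.7722)·1.52 = 5.88.

μ = 5.88, σ = 1.52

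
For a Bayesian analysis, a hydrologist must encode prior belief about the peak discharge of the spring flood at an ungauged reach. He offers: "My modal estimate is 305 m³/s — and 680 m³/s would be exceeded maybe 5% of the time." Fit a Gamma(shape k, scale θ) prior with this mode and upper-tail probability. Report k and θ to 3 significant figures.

Gamma(k,θ) with k>1 has mode (k−1)θ, so θ = 305/(k−1).
Need P(X < 680) = 0.95 with θ tied to k this way. Start at k = 2, θ = 305: P(X<680) ≈ 0.653.
Too low — raise k to concentrate. Iterating converges to k ≈ 5.27.
Then θ = 305/(5.27−1) ≈ 71.4.

k ≈ 5.27, θ ≈ 71.4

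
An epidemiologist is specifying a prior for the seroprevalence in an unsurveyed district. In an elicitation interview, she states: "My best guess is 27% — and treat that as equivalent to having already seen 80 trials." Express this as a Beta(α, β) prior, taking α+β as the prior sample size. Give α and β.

α = 21.6, β = 58.4

Under the effective-sample-size interpretation, Beta(α, β) has prior mean α/(α+β) and prior sample size α+β.
So α+β = 80 and α/(α+β) = 0.27, giving α = 0.27·80 = 21.6 and β = 80 − 21.6 = 58.4.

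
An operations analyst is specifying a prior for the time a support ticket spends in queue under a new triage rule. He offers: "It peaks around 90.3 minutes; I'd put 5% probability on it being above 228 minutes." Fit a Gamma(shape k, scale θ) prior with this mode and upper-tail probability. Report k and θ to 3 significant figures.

k ≈ 4.16, θ ≈ 28.6

Gamma(k,θ) with k>1 has mode (k−1)θ, so θ = 90.3/(k−1).
Need P(X < 228) = 0.95 with θ tied to k this way. Start at k = 2, θ = 90.3: P(X<228) ≈ 0.718.
Too low — raise k to concentrate. Iterating converges to k ≈ 4.16.
Then θ = 90.3/(4.16−1) ≈ 28.6.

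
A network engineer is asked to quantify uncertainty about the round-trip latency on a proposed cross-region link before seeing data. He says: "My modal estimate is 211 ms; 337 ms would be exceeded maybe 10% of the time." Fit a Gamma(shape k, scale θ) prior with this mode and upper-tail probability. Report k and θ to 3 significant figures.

k ≈ 9.57, θ ≈ 24.6

Gamma(k,θ) with k>1 has mode (k−1)θ, so θ = 211/(k−1).
Need P(X < 337) = 0.9 with θ tied to k this way. Start at k = 2, θ = 211: P(X<337) ≈ 0.474.
Too low — raise k to concentrate. Iterating converges to k ≈ 9.57.
Then θ = 211/(9.57−1) ≈ 24.6.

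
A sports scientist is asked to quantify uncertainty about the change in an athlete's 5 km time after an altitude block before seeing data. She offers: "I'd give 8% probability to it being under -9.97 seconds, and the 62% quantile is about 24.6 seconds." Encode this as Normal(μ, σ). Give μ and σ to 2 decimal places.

μ = 18.43, σ = 20.21

For Normal(μ,σ), the p-quantile is μ + z_p·σ. Here z_{0.08} = -1.405, z_{0.62} = 0.3055.
So -9.97 = μ − 1.405σ and 24.6 = μ + 0.3055σ.
Subtracting: σ = (24.6 − -9.97)/(0.3055 − (-1.405)) = 20.21.
Then μ = -9.97 − (-1.405)·20.21 = 18.43.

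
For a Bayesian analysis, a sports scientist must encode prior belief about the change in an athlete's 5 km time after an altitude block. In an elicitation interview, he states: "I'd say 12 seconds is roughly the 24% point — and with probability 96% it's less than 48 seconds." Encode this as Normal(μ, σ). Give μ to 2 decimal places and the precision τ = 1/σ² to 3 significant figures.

μ = 22.35, τ = 0.00466

The p-quantile of Normal(μ,σ) is μ + z_p·σ, with z_{0.24} = -0.7063 and z_{0.96} = 1.751.
Eliminate σ: μ = (z₂·x₁ − z₁·x₂)/(z₂ − z₁) = (1.751·12 − (-0.7063)·48)/2.457 = 22.35.
Then σ = (x₂ − x₁)/(z₂ − z₁) = (48 − 12)/2.457 = 14.65.
Precision τ = 1/σ² = 1/14.65² = 0.00466.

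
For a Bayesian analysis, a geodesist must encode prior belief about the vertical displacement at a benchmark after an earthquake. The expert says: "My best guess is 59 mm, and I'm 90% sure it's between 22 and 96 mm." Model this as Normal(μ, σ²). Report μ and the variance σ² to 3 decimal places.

μ = 59.000, σ² = 505.998

A symmetric 90% interval runs μ ± z·σ with z = 1.645.
Half-width = 37, so σ = 37/1.645 = 22.4944 and σ² = 505.998.
μ is the stated best guess, 59.000.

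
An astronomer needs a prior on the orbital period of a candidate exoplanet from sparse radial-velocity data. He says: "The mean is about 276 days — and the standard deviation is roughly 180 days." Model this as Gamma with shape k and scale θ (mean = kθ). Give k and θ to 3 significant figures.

For Gamma(k, scale θ): mean = kθ, variance = kθ², so CV = 1/√k.
CV = SD/mean = 180/276 = 0.6522, hence k = 1/CV² = 2.35.
Then θ = mean/k = 276/2.35 = 117.

k ≈ 2.35, θ ≈ 117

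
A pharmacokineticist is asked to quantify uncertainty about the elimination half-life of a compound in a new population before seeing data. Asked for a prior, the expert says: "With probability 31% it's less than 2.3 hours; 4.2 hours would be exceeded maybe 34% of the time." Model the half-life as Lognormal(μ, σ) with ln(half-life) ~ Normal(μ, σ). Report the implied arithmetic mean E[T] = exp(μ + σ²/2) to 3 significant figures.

If T ~ Lognormal(μ,σ) then ln T ~ Normal(μ,σ), so the p-quantile of ln T is μ + z_p·σ.
ln(2.3) = 0.8329 and ln(4.2) = 1.435; z_{0.31} = -0.4959, z_{0.66} = 0.4125.
σ = (1.435 − 0.8329)/(0.4125 − (-0.4959)) = 0.663.
μ = 0.8329 − (-0.4959)·0.663 = 1.162.
E[T] = exp(μ + σ²/2) = exp(1.162 + 0.2198) = 3.98 hours.

E[T] ≈ 3.98 hours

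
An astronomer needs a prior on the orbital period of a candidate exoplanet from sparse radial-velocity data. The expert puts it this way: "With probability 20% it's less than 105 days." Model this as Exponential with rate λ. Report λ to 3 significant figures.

P(T < 105.0) = 1 − e^(−λ·105.0) = 0.2, so λ = −ln(1−0.2)/105.0 = −ln(0.8)/105.0 = 0.00213.

λ ≈ 0.00213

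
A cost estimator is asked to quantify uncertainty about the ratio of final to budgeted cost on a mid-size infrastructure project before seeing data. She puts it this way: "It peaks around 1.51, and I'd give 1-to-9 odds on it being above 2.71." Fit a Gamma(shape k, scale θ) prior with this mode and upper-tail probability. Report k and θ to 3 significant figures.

Gamma(k,θ) with k>1 has mode (k−1)θ, so θ = 1.51/(k−1).
Need P(X < 2.71) = 0.9 with θ tied to k this way. Start at k = 2, θ = 1.51: P(X<2.71) ≈ 0.536.
Too low — raise k to concentrate. Iterating converges to k ≈ 6.57.
Then θ = 1.51/(6.57−1) ≈ 0.271.

k ≈ 6.57, θ ≈ 0.271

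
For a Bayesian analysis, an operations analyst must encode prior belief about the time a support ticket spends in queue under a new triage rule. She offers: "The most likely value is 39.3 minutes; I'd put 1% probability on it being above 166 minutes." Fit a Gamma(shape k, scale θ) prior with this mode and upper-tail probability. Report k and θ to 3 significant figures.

k ≈ 2.98, θ ≈ 19.8

Gamma(k,θ) with k>1 has mode (k−1)θ, so θ = 39.3/(k−1).
Need P(X < 166) = 0.99 with θ tied to k this way. Start at k = 2, θ = 39.3: P(X<166) ≈ 0.924.
Too low — raise k to concentrate. Iterating converges to k ≈ 2.98.
Then θ = 39.3/(2.98−1) ≈ 19.8.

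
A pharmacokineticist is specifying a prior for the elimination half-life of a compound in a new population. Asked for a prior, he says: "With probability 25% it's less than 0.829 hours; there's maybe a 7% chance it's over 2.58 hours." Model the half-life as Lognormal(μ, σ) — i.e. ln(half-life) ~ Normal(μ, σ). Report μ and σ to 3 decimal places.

If T ~ Lognormal(μ,σ) then ln T ~ Normal(μ,σ), so the p-quantile of ln T is μ + z_p·σ.
ln(0.829) = -0.1875 and ln(2.58) = 0.9478; z_{0.25} = -0.6745, z_{0.93} = 1.476.
σ = (0.9478 − -0.1875)/(1.476 − (-0.6745)) = 0.528.
μ = -0.1875 − (-0.6745)·0.528 = 0.169.

μ ≈ 0.169, σ ≈ 0.528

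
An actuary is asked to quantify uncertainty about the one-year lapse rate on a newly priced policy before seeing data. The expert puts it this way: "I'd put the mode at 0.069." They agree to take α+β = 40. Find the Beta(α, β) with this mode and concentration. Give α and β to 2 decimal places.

For α,β > 1 the Beta mode is (α−1)/(α+β−2). With α+β = 40, the mode is (α−1)/38.
Set (α−1)/38 = 0.069 → α = 1 + 0.069·38 = 3.62.
β = 40 − α = 36.38.

α = 3.62, β = 36.38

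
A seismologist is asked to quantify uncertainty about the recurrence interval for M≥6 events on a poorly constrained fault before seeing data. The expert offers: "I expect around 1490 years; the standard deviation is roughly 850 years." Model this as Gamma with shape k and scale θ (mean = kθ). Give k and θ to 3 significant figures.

For Gamma(k, scale θ): mean = kθ, variance = kθ², so CV = 1/√k.
CV = SD/mean = 850/1490 = 0.5705, hence k = 1/CV² = 3.07.
Then θ = mean/k = 1490/3.07 = 485.

k ≈ 3.07, θ ≈ 485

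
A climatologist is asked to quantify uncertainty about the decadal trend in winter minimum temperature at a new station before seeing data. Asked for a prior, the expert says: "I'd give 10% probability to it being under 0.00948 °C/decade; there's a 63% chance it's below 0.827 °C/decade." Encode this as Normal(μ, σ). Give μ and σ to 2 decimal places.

For Normal(μ,σ), the p-quantile is μ + z_p·σ. Here z_{0.1} = -1.282, z_{0.63} = 0.3319.
So 0.00948 = μ − 1.282σ and 0.827 = μ + 0.3319σ.
Subtracting: σ = (0.827 − 0.00948)/(0.3319 − (-1.282)) = 0.51.
Then μ = 0.00948 − (-1.282)·0.51 = 0.66.

μ = 0.66, σ = 0.51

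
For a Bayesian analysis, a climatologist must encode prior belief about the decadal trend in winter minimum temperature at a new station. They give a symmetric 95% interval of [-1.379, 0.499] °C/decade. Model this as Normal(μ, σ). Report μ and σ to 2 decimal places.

A symmetric 95% interval runs μ ± z·σ with z = 1.96.
Half-width = 0.939, so σ = 0.939/1.96 = 0.48.
μ is the interval midpoint, -0.44.

μ = -0.44, σ = 0.48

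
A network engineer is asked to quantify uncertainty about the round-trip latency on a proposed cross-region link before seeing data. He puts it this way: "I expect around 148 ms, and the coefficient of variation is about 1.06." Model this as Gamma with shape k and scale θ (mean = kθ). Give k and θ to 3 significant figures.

k ≈ 0.89, θ ≈ 166

For Gamma(k, scale θ): mean = kθ, variance = kθ², so CV = 1/√k.
CV = 1.06, hence k = 1/CV² = 0.89.
Then θ = mean/k = 148/0.89 = 166.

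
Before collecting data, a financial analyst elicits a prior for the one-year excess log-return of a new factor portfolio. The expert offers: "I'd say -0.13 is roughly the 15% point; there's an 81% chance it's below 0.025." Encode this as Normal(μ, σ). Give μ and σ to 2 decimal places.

μ = -0.05, σ = 0.08

The p-quantile of Normal(μ,σ) is μ + z_p·σ, with z_{0.15} = -1.036 and z_{0.81} = 0.8779.
Eliminate σ: μ = (z₂·x₁ − z₁·x₂)/(z₂ − z₁) = (0.8779·-0.13 − (-1.036)·0.025)/1.914 = -0.05.
Then σ = (x₂ − x₁)/(z₂ − z₁) = (0.025 − -0.13)/1.914 = 0.08.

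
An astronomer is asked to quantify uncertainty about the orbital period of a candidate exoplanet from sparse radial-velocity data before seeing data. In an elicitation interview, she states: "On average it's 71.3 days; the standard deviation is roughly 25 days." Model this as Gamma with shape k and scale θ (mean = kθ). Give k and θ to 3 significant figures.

For Gamma(k, scale θ): mean = kθ, variance = kθ², so CV = 1/√k.
CV = SD/mean = 25/71.3 = 0.3506, hence k = 1/CV² = 8.13.
Then θ = mean/k = 71.3/8.13 = 8.77.

k ≈ 8.13, θ ≈ 8.77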